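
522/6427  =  522/6427 = 0.08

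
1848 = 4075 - 2227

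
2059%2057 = 2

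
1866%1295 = 571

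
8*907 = 7256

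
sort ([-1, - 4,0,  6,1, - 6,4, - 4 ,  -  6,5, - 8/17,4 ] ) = [-6, - 6, - 4, - 4, - 1, - 8/17, 0, 1, 4,4,5, 6]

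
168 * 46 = 7728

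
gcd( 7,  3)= 1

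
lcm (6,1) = 6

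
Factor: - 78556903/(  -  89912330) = 2^( - 1 )*5^( - 1 )*157^( - 1)*4423^1*17761^1*57269^ (  -  1) 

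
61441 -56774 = 4667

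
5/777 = 5/777 = 0.01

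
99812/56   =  1782 + 5/14 = 1782.36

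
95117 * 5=475585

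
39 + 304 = 343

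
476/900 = 119/225 = 0.53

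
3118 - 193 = 2925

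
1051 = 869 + 182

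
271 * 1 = 271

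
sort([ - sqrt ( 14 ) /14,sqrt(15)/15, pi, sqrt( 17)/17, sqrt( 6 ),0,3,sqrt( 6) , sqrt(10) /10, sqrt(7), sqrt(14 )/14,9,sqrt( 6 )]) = [ - sqrt( 14)/14, 0, sqrt (17)/17,sqrt( 15)/15, sqrt( 14)/14,sqrt( 10)/10, sqrt(6) , sqrt(6 ), sqrt( 6 ),sqrt( 7), 3, pi, 9 ]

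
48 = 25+23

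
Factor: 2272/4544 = 2^ ( - 1)  =  1/2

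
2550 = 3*850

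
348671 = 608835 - 260164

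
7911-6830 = 1081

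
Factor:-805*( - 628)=505540= 2^2*5^1*7^1*23^1*157^1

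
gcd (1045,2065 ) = 5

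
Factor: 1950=2^1 * 3^1*5^2*13^1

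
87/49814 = 87/49814 = 0.00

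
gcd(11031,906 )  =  3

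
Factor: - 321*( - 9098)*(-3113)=-9091385754 = - 2^1*3^1 * 11^1*107^1*283^1*4549^1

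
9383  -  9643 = - 260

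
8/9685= 8/9685 = 0.00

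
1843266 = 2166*851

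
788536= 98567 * 8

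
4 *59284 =237136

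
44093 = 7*6299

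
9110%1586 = 1180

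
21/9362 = 21/9362 = 0.00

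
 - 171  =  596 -767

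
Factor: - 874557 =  - 3^5*59^1*61^1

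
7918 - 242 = 7676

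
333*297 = 98901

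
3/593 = 3/593= 0.01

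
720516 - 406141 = 314375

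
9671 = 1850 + 7821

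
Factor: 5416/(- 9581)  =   - 2^3*11^(-1 )*13^( - 1 )*67^( - 1)*677^1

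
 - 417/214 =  - 417/214 = - 1.95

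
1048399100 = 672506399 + 375892701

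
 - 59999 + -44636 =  - 104635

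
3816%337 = 109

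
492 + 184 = 676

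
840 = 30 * 28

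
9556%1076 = 948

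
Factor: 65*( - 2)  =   - 2^1*5^1*13^1 = - 130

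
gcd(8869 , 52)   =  1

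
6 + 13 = 19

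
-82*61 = -5002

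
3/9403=3/9403 = 0.00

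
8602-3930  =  4672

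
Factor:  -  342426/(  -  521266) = 3^1*7^1*31^1*991^(-1) = 651/991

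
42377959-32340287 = 10037672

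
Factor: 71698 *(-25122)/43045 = -1801197156/43045  =  - 2^2 * 3^1*5^( - 1 )*11^1  *53^1*79^1*3259^1*8609^(- 1)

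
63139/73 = 864  +  67/73 = 864.92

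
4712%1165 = 52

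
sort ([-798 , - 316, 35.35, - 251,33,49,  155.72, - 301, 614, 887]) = [ - 798, - 316 , - 301, - 251, 33, 35.35,49 , 155.72 , 614,887] 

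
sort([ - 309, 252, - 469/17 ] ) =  [ - 309, - 469/17, 252 ] 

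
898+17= 915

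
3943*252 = 993636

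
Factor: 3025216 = 2^6*47269^1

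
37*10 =370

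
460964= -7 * ( - 65852) 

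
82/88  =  41/44 = 0.93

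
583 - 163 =420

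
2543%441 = 338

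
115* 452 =51980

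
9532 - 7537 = 1995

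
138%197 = 138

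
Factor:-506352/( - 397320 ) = 274/215 = 2^1*5^( - 1) *43^( - 1 )*137^1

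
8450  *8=67600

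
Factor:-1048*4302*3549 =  - 16000652304= - 2^4*3^3*7^1*13^2*131^1*239^1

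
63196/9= 7021 + 7/9 = 7021.78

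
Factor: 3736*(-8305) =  -2^3*5^1*11^1*151^1 * 467^1 = - 31027480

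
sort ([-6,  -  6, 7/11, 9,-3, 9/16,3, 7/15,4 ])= [ - 6, - 6, - 3, 7/15,9/16,7/11,3,  4,9]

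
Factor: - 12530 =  - 2^1* 5^1*7^1*179^1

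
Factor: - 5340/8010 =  - 2^1*3^( - 1) = - 2/3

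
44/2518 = 22/1259 = 0.02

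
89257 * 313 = 27937441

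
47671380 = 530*89946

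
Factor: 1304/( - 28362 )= - 4/87 = - 2^2*3^( - 1 ) * 29^( - 1 )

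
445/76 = 445/76 = 5.86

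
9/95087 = 9/95087 = 0.00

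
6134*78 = 478452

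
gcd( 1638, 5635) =7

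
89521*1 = 89521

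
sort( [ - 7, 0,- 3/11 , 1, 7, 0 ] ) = [ - 7, - 3/11,0,0, 1, 7 ]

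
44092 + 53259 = 97351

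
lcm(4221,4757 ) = 299691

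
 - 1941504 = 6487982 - 8429486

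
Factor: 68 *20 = 1360 = 2^4*5^1*17^1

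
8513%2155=2048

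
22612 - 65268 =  - 42656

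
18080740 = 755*23948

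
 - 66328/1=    - 66328 = -66328.00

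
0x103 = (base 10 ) 259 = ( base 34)7l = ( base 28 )97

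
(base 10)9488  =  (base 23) HLC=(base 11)7146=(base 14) 365a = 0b10010100010000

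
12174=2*6087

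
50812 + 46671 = 97483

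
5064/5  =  5064/5= 1012.80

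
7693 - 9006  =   -1313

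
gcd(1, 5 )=1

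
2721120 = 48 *56690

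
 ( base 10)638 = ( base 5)10023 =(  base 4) 21332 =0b1001111110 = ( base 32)JU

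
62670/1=62670= 62670.00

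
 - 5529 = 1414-6943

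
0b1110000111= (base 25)1B3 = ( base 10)903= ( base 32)S7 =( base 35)ps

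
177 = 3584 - 3407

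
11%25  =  11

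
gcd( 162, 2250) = 18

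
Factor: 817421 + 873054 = 5^2*67619^1 = 1690475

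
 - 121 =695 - 816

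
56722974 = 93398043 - 36675069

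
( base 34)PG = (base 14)45c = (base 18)2c2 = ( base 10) 866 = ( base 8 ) 1542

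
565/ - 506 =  - 565/506 = - 1.12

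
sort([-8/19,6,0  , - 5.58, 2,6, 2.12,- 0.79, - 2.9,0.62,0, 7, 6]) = [ - 5.58, - 2.9 , - 0.79, - 8/19,0,0,0.62,2, 2.12 , 6,6, 6,  7]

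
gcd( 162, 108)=54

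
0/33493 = 0 = 0.00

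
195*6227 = 1214265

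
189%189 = 0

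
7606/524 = 3803/262 = 14.52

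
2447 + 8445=10892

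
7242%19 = 3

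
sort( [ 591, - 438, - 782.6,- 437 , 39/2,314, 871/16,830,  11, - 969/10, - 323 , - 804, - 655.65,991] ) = [ - 804, - 782.6 , - 655.65, - 438,- 437 , - 323,-969/10,11,39/2 , 871/16, 314 , 591 , 830, 991]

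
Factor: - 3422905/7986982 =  - 2^( - 1)*5^1*859^( - 1 )*4649^ ( - 1 ) * 684581^1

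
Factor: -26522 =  - 2^1*89^1 * 149^1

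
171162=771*222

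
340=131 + 209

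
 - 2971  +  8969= 5998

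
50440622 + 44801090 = 95241712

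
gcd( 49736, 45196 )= 4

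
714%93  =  63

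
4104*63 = 258552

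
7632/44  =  173 + 5/11 = 173.45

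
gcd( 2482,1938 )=34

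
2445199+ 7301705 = 9746904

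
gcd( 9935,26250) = 5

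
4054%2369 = 1685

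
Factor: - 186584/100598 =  - 332/179 = -  2^2*83^1*179^(-1 )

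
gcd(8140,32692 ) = 44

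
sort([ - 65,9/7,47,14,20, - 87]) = [ - 87,-65, 9/7,14,  20,47]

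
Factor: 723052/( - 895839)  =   - 2^2 * 3^( - 1 )  *7^( - 1 )* 11^1 * 29^( - 1)*1471^( - 1 )*16433^1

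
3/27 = 1/9 = 0.11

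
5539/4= 1384+3/4= 1384.75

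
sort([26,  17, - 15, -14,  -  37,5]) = [-37, - 15,-14, 5,17, 26]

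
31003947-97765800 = - 66761853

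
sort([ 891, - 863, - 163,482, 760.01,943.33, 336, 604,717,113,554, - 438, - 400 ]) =[ - 863,-438, - 400,  -  163,  113,336,482, 554,604,717,760.01, 891, 943.33 ] 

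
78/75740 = 39/37870 = 0.00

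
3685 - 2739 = 946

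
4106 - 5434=  -  1328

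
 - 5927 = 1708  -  7635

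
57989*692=40128388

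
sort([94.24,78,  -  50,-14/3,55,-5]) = [-50,-5, - 14/3,55,78,94.24]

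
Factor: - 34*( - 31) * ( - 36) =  - 37944 = - 2^3 * 3^2 * 17^1*31^1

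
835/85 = 167/17  =  9.82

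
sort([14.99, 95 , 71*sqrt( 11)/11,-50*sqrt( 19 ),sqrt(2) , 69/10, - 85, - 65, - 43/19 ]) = [ - 50*sqrt(19 ), - 85,- 65 ,-43/19, sqrt(2), 69/10,14.99, 71*sqrt (11)/11, 95] 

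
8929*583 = 5205607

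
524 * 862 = 451688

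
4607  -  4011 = 596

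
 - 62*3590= - 222580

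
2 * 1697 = 3394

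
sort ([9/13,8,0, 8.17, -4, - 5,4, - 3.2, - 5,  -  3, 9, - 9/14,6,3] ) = [- 5, - 5, - 4 ,-3.2 , - 3, - 9/14,0,9/13,3, 4,6,8, 8.17,9 ]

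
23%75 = 23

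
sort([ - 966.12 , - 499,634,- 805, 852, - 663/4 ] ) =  [ - 966.12,-805, - 499, - 663/4, 634,852 ] 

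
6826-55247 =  - 48421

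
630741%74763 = 32637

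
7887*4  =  31548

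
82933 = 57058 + 25875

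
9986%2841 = 1463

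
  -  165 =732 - 897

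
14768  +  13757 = 28525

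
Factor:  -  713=-23^1 * 31^1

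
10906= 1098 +9808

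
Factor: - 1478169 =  - 3^5 * 7^1*11^1 * 79^1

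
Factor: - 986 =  - 2^1*17^1*29^1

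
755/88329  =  755/88329 = 0.01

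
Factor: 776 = 2^3*97^1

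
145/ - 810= - 1  +  133/162 = - 0.18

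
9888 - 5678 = 4210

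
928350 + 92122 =1020472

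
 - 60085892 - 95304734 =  - 155390626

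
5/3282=5/3282=0.00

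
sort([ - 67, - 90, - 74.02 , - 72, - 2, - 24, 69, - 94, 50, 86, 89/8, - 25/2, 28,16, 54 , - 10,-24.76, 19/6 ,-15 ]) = [ - 94, - 90,- 74.02, - 72, - 67,  -  24.76,- 24, - 15,-25/2, - 10,-2, 19/6, 89/8,16,28, 50,54, 69,86]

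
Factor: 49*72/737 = 3528/737 = 2^3*3^2*7^2*11^( - 1 ) * 67^ ( - 1 )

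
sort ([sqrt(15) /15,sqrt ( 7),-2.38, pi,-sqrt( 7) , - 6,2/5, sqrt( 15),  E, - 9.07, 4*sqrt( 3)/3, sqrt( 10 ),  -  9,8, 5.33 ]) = [-9.07, - 9, - 6, - sqrt( 7 ),-2.38, sqrt (15 ) /15, 2/5, 4*sqrt( 3 ) /3,sqrt(7),E,pi,sqrt( 10), sqrt( 15), 5.33, 8]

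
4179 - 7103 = - 2924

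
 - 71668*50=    - 3583400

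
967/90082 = 967/90082 = 0.01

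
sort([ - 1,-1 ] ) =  [ - 1, - 1]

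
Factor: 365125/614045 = 5^2*23^1*967^( - 1) = 575/967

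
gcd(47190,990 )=330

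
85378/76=1123 + 15/38= 1123.39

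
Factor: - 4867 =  - 31^1*157^1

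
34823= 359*97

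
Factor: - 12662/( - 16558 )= 13/17  =  13^1*17^ ( - 1)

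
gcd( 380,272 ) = 4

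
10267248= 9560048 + 707200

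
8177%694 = 543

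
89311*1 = 89311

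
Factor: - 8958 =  - 2^1*3^1*1493^1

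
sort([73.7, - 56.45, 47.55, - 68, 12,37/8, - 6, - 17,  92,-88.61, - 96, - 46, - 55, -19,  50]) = [ - 96, - 88.61,-68, - 56.45, - 55, - 46 , - 19, - 17, - 6  ,  37/8, 12,47.55,  50,  73.7,92] 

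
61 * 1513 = 92293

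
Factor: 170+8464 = 2^1*3^1*1439^1 = 8634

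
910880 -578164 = 332716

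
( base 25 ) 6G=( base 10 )166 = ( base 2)10100110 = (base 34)4u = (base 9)204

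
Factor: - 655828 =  - 2^2 * 127^1*1291^1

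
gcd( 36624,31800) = 24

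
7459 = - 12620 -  - 20079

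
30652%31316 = 30652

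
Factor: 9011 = 9011^1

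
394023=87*4529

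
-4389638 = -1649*2662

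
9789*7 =68523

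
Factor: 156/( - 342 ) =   -  26/57 = - 2^1*3^( - 1) * 13^1*19^ ( - 1)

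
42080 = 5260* 8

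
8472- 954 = 7518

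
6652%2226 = 2200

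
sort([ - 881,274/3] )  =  [ - 881, 274/3 ]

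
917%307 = 303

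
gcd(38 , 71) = 1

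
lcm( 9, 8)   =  72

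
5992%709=320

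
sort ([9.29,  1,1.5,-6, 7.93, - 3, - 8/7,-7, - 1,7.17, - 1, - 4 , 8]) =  [-7, - 6, - 4, - 3,-8/7 ,-1, - 1,1,  1.5, 7.17,7.93,8,9.29]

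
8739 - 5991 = 2748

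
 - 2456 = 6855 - 9311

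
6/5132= 3/2566 =0.00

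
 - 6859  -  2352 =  - 9211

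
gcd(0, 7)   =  7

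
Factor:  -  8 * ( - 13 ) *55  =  2^3 * 5^1 * 11^1*13^1  =  5720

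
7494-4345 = 3149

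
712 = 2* 356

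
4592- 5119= - 527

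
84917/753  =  112 + 581/753=112.77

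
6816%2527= 1762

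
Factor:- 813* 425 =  - 3^1*5^2 * 17^1 * 271^1 = -345525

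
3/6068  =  3/6068= 0.00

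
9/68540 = 9/68540 = 0.00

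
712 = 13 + 699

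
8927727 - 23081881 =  - 14154154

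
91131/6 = 15188 + 1/2 = 15188.50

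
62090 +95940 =158030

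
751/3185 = 751/3185 = 0.24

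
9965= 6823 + 3142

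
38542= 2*19271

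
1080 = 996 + 84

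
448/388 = 1 + 15/97= 1.15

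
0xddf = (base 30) 3SB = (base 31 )3LH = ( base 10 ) 3551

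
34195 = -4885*(-7 ) 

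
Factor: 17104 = 2^4*1069^1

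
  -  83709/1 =-83709  =  - 83709.00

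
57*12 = 684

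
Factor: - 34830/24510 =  - 27/19 = - 3^3 * 19^( - 1 ) 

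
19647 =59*333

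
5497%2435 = 627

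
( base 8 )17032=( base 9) 11512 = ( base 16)1e1a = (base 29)94l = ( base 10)7706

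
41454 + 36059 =77513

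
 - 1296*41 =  - 53136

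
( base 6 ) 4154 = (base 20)26E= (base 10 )934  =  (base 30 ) 114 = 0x3A6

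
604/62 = 302/31 = 9.74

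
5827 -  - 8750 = 14577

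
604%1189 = 604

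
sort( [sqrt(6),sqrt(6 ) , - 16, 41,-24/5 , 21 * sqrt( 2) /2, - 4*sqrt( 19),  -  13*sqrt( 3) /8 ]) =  [ - 4 * sqrt( 19),-16, - 24/5,-13 * sqrt( 3)/8,sqrt( 6), sqrt(6) , 21 * sqrt( 2) /2  ,  41]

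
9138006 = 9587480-449474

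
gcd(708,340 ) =4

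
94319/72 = 1309+71/72 = 1309.99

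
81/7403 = 81/7403 = 0.01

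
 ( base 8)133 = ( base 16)5B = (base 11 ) 83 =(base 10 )91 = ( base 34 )2n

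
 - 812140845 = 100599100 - 912739945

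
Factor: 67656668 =2^2*17^1 * 101^1*9851^1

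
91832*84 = 7713888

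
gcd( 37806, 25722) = 6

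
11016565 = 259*42535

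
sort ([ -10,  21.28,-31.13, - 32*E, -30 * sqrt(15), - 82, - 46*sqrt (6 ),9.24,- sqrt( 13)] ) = [ - 30*sqrt(15 ) , - 46 * sqrt( 6 ), - 32*E,-82,-31.13, - 10,-sqrt( 13) , 9.24,21.28] 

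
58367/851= 68 + 499/851 =68.59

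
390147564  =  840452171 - 450304607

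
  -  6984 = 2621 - 9605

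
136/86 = 1  +  25/43=1.58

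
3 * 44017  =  132051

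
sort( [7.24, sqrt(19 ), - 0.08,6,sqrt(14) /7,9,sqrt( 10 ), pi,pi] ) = [  -  0.08, sqrt(14 )/7,pi,pi , sqrt( 10 ),sqrt (19), 6, 7.24,9 ] 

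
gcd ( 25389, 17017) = 91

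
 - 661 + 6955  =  6294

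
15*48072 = 721080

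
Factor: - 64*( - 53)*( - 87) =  - 295104=- 2^6*3^1*29^1*53^1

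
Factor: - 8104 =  - 2^3*1013^1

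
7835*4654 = 36464090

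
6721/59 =113+54/59= 113.92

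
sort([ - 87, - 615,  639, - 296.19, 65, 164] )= [ - 615 , - 296.19, - 87,65,164,639] 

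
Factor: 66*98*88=569184 = 2^5*3^1 * 7^2*11^2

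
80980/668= 121 +38/167 = 121.23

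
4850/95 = 51 + 1/19 = 51.05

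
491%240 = 11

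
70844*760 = 53841440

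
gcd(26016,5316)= 12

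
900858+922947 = 1823805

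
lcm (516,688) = 2064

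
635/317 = 635/317 = 2.00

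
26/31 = 26/31 = 0.84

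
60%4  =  0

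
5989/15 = 399 +4/15 = 399.27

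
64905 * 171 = 11098755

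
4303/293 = 4303/293 = 14.69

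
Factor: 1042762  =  2^1*7^1*211^1*353^1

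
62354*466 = 29056964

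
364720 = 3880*94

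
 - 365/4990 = -73/998 = - 0.07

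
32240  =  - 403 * ( - 80) 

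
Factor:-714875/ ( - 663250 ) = 2^(-1 ) * 19^1* 43^1*379^( - 1 ) =817/758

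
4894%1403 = 685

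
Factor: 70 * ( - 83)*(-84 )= 2^3* 3^1*5^1*7^2*83^1=488040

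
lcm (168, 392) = 1176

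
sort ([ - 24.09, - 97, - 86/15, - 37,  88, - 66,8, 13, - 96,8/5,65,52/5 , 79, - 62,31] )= [ - 97,-96, - 66,-62, - 37,-24.09,- 86/15,8/5 , 8,  52/5,13,31, 65,79,88]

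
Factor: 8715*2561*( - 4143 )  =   - 3^2*5^1 * 7^1*13^1 * 83^1*197^1*1381^1 = - 92468093445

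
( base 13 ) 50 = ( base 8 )101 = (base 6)145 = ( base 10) 65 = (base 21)32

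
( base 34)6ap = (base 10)7301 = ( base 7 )30200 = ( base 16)1C85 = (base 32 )745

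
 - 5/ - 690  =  1/138 =0.01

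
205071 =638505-433434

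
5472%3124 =2348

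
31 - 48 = -17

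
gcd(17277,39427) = 443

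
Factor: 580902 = 2^1*3^1*7^1 * 13831^1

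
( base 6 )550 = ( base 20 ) aa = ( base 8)322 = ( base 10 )210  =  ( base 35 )60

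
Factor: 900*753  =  677700=2^2*3^3*5^2 * 251^1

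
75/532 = 75/532= 0.14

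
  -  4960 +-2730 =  - 7690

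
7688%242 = 186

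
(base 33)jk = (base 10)647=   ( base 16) 287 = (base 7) 1613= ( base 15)2D2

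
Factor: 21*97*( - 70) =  - 142590  =  - 2^1*3^1*5^1 * 7^2*97^1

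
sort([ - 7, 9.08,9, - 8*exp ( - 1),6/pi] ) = [ -7, - 8* exp( - 1), 6/pi, 9,9.08]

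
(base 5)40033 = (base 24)48m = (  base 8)4726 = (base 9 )3407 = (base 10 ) 2518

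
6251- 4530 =1721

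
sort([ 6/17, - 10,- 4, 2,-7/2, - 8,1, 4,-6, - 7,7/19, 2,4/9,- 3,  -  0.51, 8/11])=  [-10, - 8,- 7, -6, - 4,-7/2,-3 , - 0.51,6/17, 7/19,  4/9, 8/11, 1, 2,2,4]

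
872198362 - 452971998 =419226364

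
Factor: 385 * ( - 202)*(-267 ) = 20764590 = 2^1*3^1*5^1*7^1*11^1*  89^1*101^1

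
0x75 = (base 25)4H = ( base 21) 5C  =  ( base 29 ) 41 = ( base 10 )117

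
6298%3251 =3047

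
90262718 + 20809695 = 111072413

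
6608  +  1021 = 7629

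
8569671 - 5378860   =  3190811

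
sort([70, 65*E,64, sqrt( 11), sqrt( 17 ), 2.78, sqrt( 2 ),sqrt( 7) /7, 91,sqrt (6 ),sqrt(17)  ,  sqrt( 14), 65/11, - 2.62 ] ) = [ - 2.62, sqrt( 7) /7,  sqrt(2), sqrt( 6 ), 2.78, sqrt( 11), sqrt(14), sqrt( 17 ),sqrt(17 ), 65/11,  64, 70,91, 65 * E]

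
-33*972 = -32076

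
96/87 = 1 + 3/29 = 1.10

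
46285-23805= 22480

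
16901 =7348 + 9553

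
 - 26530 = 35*( - 758 ) 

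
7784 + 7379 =15163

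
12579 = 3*4193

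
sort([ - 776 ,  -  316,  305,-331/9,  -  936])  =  [-936 ,  -  776, - 316,  -  331/9, 305]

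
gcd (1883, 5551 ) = 7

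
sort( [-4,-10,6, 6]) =[ - 10, - 4, 6,6 ] 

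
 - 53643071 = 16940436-70583507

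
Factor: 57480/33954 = 9580/5659 = 2^2 * 5^1*479^1*5659^( - 1 )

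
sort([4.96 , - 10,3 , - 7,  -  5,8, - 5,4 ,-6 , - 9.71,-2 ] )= [ - 10, - 9.71, - 7,-6, - 5, -5, - 2, 3 , 4, 4.96,  8] 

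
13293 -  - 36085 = 49378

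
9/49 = 9/49 = 0.18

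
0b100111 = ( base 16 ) 27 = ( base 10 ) 39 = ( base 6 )103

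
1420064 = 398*3568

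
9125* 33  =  301125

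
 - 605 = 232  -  837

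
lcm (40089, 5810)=400890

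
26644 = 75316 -48672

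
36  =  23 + 13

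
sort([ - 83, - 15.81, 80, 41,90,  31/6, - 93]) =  [ - 93, - 83, - 15.81, 31/6, 41,80, 90] 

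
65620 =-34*(  -  1930 ) 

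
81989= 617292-535303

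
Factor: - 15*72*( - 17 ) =18360 = 2^3*3^3*5^1*17^1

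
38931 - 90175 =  -51244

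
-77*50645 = -3899665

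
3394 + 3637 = 7031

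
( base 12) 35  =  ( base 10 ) 41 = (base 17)27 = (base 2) 101001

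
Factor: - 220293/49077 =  - 3^1*7^( - 1 )* 19^(-1)*199^1 = -597/133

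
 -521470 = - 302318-219152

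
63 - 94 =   -  31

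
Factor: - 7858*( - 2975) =23377550 = 2^1 * 5^2*7^1*17^1*3929^1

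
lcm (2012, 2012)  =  2012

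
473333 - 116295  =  357038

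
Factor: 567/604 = 2^( - 2)*3^4*7^1*151^ (  -  1)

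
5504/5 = 5504/5 = 1100.80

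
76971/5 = 15394 + 1/5 = 15394.20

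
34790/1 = 34790 = 34790.00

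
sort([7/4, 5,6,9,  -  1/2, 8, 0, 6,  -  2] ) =[-2, - 1/2, 0, 7/4, 5, 6, 6,8,  9] 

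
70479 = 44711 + 25768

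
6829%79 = 35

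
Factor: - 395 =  - 5^1 *79^1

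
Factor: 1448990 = 2^1  *  5^1 * 144899^1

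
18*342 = 6156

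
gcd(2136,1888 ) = 8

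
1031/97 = 10 + 61/97= 10.63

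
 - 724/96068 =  - 181/24017 = -  0.01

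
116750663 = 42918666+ 73831997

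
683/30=22+23/30 = 22.77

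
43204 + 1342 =44546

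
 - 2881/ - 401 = 7+74/401=7.18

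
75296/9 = 8366 + 2/9 = 8366.22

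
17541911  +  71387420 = 88929331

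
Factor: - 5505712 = -2^4*101^1*3407^1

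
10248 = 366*28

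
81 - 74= 7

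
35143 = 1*35143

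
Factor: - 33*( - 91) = 3^1*7^1*11^1*13^1 = 3003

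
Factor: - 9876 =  - 2^2*3^1*823^1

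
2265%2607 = 2265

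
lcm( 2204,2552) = 48488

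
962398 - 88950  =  873448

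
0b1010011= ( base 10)83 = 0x53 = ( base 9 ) 102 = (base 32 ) 2j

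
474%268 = 206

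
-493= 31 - 524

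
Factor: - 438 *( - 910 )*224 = 2^7*3^1*5^1*7^2*13^1*73^1 =89281920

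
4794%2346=102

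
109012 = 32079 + 76933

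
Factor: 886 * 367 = 325162 = 2^1*367^1 * 443^1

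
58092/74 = 29046/37 = 785.03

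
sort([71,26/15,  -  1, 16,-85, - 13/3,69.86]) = [ - 85, - 13/3, - 1,  26/15,16,69.86,71 ]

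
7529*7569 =56987001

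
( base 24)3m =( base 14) 6A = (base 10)94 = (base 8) 136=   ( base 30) 34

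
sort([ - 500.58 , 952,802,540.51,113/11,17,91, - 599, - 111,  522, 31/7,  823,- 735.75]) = [ - 735.75,  -  599,-500.58, - 111, 31/7, 113/11, 17, 91, 522,540.51,  802, 823, 952] 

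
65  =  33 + 32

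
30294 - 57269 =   -  26975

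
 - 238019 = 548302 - 786321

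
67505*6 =405030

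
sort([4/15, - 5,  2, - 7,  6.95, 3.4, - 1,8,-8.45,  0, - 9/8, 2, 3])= [-8.45, - 7, - 5, - 9/8, - 1, 0,4/15,2, 2, 3,3.4, 6.95 , 8]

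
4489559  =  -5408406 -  - 9897965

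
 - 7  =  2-9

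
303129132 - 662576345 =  - 359447213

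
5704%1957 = 1790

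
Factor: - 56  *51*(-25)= 71400 = 2^3 * 3^1*5^2*7^1*17^1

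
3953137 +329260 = 4282397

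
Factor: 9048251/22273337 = 2383^1*3797^1*4027^( - 1) * 5531^( - 1)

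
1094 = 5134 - 4040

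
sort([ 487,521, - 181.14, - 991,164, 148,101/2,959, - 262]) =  [ - 991, - 262, - 181.14, 101/2,148 , 164,487, 521 , 959 ]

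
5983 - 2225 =3758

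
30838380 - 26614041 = 4224339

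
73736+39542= 113278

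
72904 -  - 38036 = 110940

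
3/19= 3/19 = 0.16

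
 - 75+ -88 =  - 163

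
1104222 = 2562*431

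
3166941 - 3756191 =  - 589250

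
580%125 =80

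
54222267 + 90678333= 144900600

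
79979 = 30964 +49015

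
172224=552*312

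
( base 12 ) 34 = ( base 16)28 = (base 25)1f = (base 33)17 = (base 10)40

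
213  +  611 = 824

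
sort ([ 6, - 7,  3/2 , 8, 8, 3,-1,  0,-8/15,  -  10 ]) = [ - 10, - 7,-1, - 8/15, 0,3/2,3, 6,8,8] 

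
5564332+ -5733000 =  - 168668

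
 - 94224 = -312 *302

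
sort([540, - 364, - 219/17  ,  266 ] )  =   [  -  364, - 219/17,266,540 ] 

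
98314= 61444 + 36870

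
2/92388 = 1/46194 = 0.00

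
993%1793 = 993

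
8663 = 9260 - 597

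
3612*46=166152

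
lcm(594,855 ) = 56430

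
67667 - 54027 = 13640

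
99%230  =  99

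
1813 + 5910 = 7723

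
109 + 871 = 980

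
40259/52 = 774  +  11/52=774.21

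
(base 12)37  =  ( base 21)21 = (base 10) 43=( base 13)34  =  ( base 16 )2b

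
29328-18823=10505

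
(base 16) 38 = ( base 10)56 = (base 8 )70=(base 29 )1R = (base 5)211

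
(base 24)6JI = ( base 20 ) 9GA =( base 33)3k3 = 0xF5A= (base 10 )3930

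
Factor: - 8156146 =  - 2^1*4078073^1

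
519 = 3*173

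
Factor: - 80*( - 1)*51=2^4*3^1*5^1*17^1=4080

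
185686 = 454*409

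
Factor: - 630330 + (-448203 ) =  -  1078533 = -3^2*293^1*409^1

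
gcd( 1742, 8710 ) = 1742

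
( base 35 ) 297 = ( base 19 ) 7ch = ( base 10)2772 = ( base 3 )10210200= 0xAD4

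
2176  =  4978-2802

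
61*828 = 50508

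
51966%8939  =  7271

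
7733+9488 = 17221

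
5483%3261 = 2222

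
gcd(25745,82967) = 1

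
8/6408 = 1/801 =0.00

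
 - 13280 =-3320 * 4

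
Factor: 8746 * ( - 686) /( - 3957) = 5999756/3957 =2^2*3^( - 1 ) * 7^3*1319^( - 1) * 4373^1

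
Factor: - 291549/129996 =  -619/276  =  - 2^( - 2 )*3^( - 1)*23^( - 1)*619^1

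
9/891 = 1/99 = 0.01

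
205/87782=205/87782  =  0.00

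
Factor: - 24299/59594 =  - 2^ (-1 )*11^1*47^2*83^(-1 )*359^( - 1)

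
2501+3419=5920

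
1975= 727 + 1248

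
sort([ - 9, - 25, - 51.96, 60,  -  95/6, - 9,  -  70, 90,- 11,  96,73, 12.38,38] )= [  -  70, - 51.96, - 25, - 95/6, - 11, - 9, - 9,12.38, 38,60,73,90,96 ]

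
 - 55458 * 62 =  - 3438396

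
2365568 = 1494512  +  871056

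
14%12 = 2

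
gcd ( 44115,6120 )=255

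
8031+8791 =16822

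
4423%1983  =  457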